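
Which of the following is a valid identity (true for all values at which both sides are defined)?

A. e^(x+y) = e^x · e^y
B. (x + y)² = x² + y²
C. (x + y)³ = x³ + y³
A

A: holds — e.g. at (4, 6), both sides equal e^10 ≈ 22026.5.
B: fails at (1, 1) — LHS = 4, RHS = 2.
C: fails at (4, 4) — LHS = 512, RHS = 128.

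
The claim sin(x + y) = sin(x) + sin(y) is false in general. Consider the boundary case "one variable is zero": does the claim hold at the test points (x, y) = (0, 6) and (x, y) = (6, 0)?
Yes, holds at both test points

At (0, 6): LHS = sin(6) ≈ -0.2794, RHS = sin(6) ≈ -0.2794 → equal
At (6, 0): LHS = sin(6) ≈ -0.2794, RHS = sin(6) ≈ -0.2794 → equal

So the claim does hold at both of these boundary points, even though it is not an identity.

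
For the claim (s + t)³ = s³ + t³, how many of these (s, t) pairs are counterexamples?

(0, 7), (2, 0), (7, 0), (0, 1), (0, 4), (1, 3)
Testing each pair:
(0, 7): LHS = 343, RHS = 343 → satisfies claim
(2, 0): LHS = 8, RHS = 8 → satisfies claim
(7, 0): LHS = 343, RHS = 343 → satisfies claim
(0, 1): LHS = 1, RHS = 1 → satisfies claim
(0, 4): LHS = 64, RHS = 64 → satisfies claim
(1, 3): LHS = 64, RHS = 28 → counterexample

That makes 1 counterexample.

Answer: 1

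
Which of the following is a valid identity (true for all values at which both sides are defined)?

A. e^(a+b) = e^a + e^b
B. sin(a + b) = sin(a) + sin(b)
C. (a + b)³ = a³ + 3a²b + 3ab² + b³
C

A: fails at (4, 4) — LHS = e^8 ≈ 2981, RHS = 2·e^4 ≈ 109.2.
B: fails at (3, 7) — LHS = sin(10) ≈ -0.544, RHS = sin(3) + sin(7) ≈ 0.7981.
C: holds — e.g. at (3, 5), both sides equal 512.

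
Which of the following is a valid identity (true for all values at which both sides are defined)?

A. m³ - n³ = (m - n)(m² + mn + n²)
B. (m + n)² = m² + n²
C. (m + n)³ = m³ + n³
A: holds — e.g. at (2, 4), both sides equal -56.
B: fails at (2, 3) — LHS = 25, RHS = 13.
C: fails at (1, 2) — LHS = 27, RHS = 9.

Answer: A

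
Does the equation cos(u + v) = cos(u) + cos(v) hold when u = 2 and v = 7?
Fails

Substituting u = 2, v = 7:

LHS = cos(2 + 7) = cos(9) ≈ -0.9111
RHS = cos(2) + cos(7) ≈ 0.3378

LHS ≠ RHS, so the equation does not hold at this point.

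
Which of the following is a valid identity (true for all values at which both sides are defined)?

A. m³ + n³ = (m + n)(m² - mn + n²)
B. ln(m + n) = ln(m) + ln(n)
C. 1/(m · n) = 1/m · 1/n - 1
A

A: holds — e.g. at (1, 1), both sides equal 2.
B: fails at (3, 4) — LHS = ln(7) ≈ 1.946, RHS = ln(3) + ln(4) ≈ 2.485.
C: fails at (6, 7) — LHS = 1/42, RHS = -41/42.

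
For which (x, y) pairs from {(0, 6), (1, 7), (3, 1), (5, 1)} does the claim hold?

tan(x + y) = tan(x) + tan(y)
Testing each pair:
(0, 6): LHS = tan(6) ≈ -0.291, RHS = tan(6) ≈ -0.291 → holds
(1, 7): LHS = tan(8) ≈ -6.8, RHS = tan(7) + tan(1) ≈ 2.429 → fails
(3, 1): LHS = tan(4) ≈ 1.158, RHS = tan(3) + tan(1) ≈ 1.415 → fails
(5, 1): LHS = tan(6) ≈ -0.291, RHS = tan(5) + tan(1) ≈ -1.823 → fails

1 of 4 pairs satisfies the claim.

Answer: (0, 6)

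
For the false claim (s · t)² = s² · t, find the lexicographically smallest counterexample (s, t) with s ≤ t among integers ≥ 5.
(s, t) = (5, 5)

Substituting (5, 5) into the claim:
LHS = (5 · 5)² = 625
RHS = 5² · 5 = 125

Since LHS ≠ RHS, this pair disproves the claim, and no lexicographically smaller pair (s ≤ t, integers ≥ 5) does.

For instance (5, 7) is also a counterexample (LHS = 1225, RHS = 175), but it's lexicographically larger.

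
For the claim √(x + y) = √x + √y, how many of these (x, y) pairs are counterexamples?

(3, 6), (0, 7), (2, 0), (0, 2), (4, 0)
Testing each pair:
(3, 6): LHS = 3, RHS = √(3) + √(6) ≈ 4.182 → counterexample
(0, 7): LHS = √(7) ≈ 2.646, RHS = √(7) ≈ 2.646 → satisfies claim
(2, 0): LHS = √(2) ≈ 1.414, RHS = √(2) ≈ 1.414 → satisfies claim
(0, 2): LHS = √(2) ≈ 1.414, RHS = √(2) ≈ 1.414 → satisfies claim
(4, 0): LHS = 2, RHS = 2 → satisfies claim

That makes 1 counterexample.

Answer: 1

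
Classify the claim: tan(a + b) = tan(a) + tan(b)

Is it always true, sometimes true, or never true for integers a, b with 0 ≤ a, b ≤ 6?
Sometimes true

It holds at (a, b) = (0, 2) (both sides equal tan(2) ≈ -2.185), but fails at (a, b) = (3, 1) (LHS = tan(4) ≈ 1.158, RHS = tan(3) + tan(1) ≈ 1.415).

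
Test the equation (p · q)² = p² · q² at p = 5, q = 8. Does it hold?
Holds

Substituting p = 5, q = 8:

LHS = (5 · 8)² = 1600
RHS = 5² · 8² = 1600

LHS = RHS, so the equation holds at this point.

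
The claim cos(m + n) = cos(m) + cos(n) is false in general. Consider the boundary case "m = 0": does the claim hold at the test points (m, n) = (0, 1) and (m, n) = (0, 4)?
No, fails at both test points

At (0, 1): LHS = cos(1) ≈ 0.5403 ≠ RHS = cos(1) + 1 ≈ 1.54
At (0, 4): LHS = cos(4) ≈ -0.6536 ≠ RHS = cos(4) + 1 ≈ 0.3464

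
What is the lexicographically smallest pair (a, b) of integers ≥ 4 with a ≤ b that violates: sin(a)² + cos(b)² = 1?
(a, b) = (4, 5)

At (4, 4): both sides equal 1, so it holds there.

Substituting (4, 5) into the claim:
LHS = sin(4)² + cos(5)² ≈ 0.6532
RHS = 1

Since LHS ≠ RHS, this pair disproves the claim, and no lexicographically smaller pair (a ≤ b, integers ≥ 4) does.

For instance (6, 10) is also a counterexample (LHS = sin(6)² + cos(10)² ≈ 0.7821, RHS = 1), but it's lexicographically larger.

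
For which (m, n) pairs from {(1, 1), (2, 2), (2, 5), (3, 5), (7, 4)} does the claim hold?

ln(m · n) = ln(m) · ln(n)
Testing each pair:
(1, 1): LHS = 0, RHS = 0 → holds
(2, 2): LHS = ln(4) ≈ 1.386, RHS = ln(2)² ≈ 0.4805 → fails
(2, 5): LHS = ln(10) ≈ 2.303, RHS = ln(2)·ln(5) ≈ 1.116 → fails
(3, 5): LHS = ln(15) ≈ 2.708, RHS = ln(3)·ln(5) ≈ 1.768 → fails
(7, 4): LHS = ln(28) ≈ 3.332, RHS = ln(4)·ln(7) ≈ 2.698 → fails

1 of 5 pairs satisfies the claim.

Answer: (1, 1)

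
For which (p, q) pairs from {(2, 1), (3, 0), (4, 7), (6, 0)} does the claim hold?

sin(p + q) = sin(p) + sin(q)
(3, 0), (6, 0)

Testing each pair:
(2, 1): LHS = sin(3) ≈ 0.1411, RHS = sin(1) + sin(2) ≈ 1.751 → fails
(3, 0): LHS = sin(3) ≈ 0.1411, RHS = sin(3) ≈ 0.1411 → holds
(4, 7): LHS = sin(11) ≈ -1, RHS = sin(4) + sin(7) ≈ -0.09982 → fails
(6, 0): LHS = sin(6) ≈ -0.2794, RHS = sin(6) ≈ -0.2794 → holds

2 of 4 pairs satisfy the claim.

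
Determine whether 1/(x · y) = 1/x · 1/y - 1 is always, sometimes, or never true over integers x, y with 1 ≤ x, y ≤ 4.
Never true

The claim fails for every pair in the range. For instance at (x, y) = (4, 4): LHS = 1/16, RHS = -15/16.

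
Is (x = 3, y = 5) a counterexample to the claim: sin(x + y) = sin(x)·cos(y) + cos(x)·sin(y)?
No

Substituting x = 3, y = 5:
LHS = sin(3 + 5) = sin(8) ≈ 0.9894
RHS = sin(3)·cos(5) + cos(3)·sin(5) = sin(3)·cos(5) + sin(5)·cos(3) ≈ 0.9894

The sides agree, so this pair does not disprove the claim.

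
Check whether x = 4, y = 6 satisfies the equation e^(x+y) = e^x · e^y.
Substituting x = 4, y = 6:

LHS = e^(4+6) = e^10 ≈ 22026.5
RHS = e^4 · e^6 = e^10 ≈ 22026.5

LHS = RHS, so the equation holds at this point.

Answer: Holds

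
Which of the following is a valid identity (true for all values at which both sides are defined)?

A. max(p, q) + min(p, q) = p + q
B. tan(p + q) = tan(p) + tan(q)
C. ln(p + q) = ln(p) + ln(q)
A

A: holds — e.g. at (1, 2), both sides equal 3.
B: fails at (4, 5) — LHS = tan(9) ≈ -0.4523, RHS = tan(5) + tan(4) ≈ -2.223.
C: fails at (5, 8) — LHS = ln(13) ≈ 2.565, RHS = ln(5) + ln(8) ≈ 3.689.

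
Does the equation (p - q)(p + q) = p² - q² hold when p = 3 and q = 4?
Substituting p = 3, q = 4:

LHS = (3 - 4)(3 + 4) = -7
RHS = 3² - 4² = -7

LHS = RHS, so the equation holds at this point.

Answer: Holds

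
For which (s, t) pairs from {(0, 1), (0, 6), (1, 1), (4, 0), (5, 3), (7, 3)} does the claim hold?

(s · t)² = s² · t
Testing each pair:
(0, 1): LHS = 0, RHS = 0 → holds
(0, 6): LHS = 0, RHS = 0 → holds
(1, 1): LHS = 1, RHS = 1 → holds
(4, 0): LHS = 0, RHS = 0 → holds
(5, 3): LHS = 225, RHS = 75 → fails
(7, 3): LHS = 441, RHS = 147 → fails

4 of 6 pairs satisfy the claim.

Answer: (0, 1), (0, 6), (1, 1), (4, 0)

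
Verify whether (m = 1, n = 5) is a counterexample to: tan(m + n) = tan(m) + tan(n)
Substituting m = 1, n = 5:
LHS = tan(1 + 5) = tan(6) ≈ -0.291
RHS = tan(1) + tan(5) ≈ -1.823

Since LHS ≠ RHS, this pair disproves the claim.

Answer: Yes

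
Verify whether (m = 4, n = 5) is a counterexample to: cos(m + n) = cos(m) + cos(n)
Substituting m = 4, n = 5:
LHS = cos(4 + 5) = cos(9) ≈ -0.9111
RHS = cos(4) + cos(5) ≈ -0.37

Since LHS ≠ RHS, this pair disproves the claim.

Answer: Yes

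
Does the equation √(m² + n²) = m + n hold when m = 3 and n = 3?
Fails

Substituting m = 3, n = 3:

LHS = √(3² + 3²) = 3·√(2) ≈ 4.243
RHS = 3 + 3 = 6

LHS ≠ RHS, so the equation does not hold at this point.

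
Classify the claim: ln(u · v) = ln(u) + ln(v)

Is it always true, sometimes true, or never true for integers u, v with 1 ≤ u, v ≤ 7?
Always true

The identity holds for every pair in the range. For instance at (u, v) = (3, 1): both sides equal ln(3) ≈ 1.099.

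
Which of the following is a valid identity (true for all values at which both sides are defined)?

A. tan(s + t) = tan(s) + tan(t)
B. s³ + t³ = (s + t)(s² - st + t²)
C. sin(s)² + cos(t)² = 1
A: fails at (6, 7) — LHS = tan(13) ≈ 0.463, RHS = tan(6) + tan(7) ≈ 0.5804.
B: holds — e.g. at (4, 5), both sides equal 189.
C: fails at (2, 4) — LHS = cos(4)² + sin(2)² ≈ 1.254, RHS = 1.

Answer: B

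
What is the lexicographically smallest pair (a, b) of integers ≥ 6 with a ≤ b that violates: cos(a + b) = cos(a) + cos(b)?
Substituting (6, 6) into the claim:
LHS = cos(6 + 6) = cos(12) ≈ 0.8439
RHS = cos(6) + cos(6) = 2·cos(6) ≈ 1.92

Since LHS ≠ RHS, this pair disproves the claim, and no lexicographically smaller pair (a ≤ b, integers ≥ 6) does.

For instance (11, 13) is also a counterexample (LHS = cos(24) ≈ 0.4242, RHS = cos(11) + cos(13) ≈ 0.9119), but it's lexicographically larger.

Answer: (a, b) = (6, 6)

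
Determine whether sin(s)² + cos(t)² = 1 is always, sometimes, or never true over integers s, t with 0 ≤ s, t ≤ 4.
Sometimes true

It holds at (s, t) = (4, 4) (both sides equal 1), but fails at (s, t) = (1, 0) (LHS = sin(1)² + 1 ≈ 1.708, RHS = 1).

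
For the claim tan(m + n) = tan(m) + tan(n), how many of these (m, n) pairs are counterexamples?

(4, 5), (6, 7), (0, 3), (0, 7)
2

Testing each pair:
(4, 5): LHS = tan(9) ≈ -0.4523, RHS = tan(5) + tan(4) ≈ -2.223 → counterexample
(6, 7): LHS = tan(13) ≈ 0.463, RHS = tan(6) + tan(7) ≈ 0.5804 → counterexample
(0, 3): LHS = tan(3) ≈ -0.1425, RHS = tan(3) ≈ -0.1425 → satisfies claim
(0, 7): LHS = tan(7) ≈ 0.8714, RHS = tan(7) ≈ 0.8714 → satisfies claim

That makes 2 counterexamples.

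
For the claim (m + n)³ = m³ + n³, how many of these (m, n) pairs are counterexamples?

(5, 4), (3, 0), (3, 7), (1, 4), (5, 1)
Testing each pair:
(5, 4): LHS = 729, RHS = 189 → counterexample
(3, 0): LHS = 27, RHS = 27 → satisfies claim
(3, 7): LHS = 1000, RHS = 370 → counterexample
(1, 4): LHS = 125, RHS = 65 → counterexample
(5, 1): LHS = 216, RHS = 126 → counterexample

That makes 4 counterexamples.

Answer: 4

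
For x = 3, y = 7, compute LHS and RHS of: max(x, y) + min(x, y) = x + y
LHS = max(3, 7) + min(3, 7) = 10
RHS = 3 + 7 = 10

LHS = RHS: the two sides agree.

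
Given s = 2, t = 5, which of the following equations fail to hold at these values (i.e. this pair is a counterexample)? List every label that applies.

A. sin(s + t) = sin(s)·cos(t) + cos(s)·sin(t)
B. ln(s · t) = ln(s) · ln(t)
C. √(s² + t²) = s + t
B, C

Evaluating each claim at the given values:
A. LHS = sin(7) ≈ 0.657, RHS = sin(2)·cos(5) + sin(5)·cos(2) ≈ 0.657 → holds here (LHS = RHS)
B. LHS = ln(10) ≈ 2.303, RHS = ln(2)·ln(5) ≈ 1.116 → fails here (LHS ≠ RHS)
C. LHS = √(29) ≈ 5.385, RHS = 7 → fails here (LHS ≠ RHS)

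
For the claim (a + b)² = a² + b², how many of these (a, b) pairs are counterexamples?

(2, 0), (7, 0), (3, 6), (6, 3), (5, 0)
2

Testing each pair:
(2, 0): LHS = 4, RHS = 4 → satisfies claim
(7, 0): LHS = 49, RHS = 49 → satisfies claim
(3, 6): LHS = 81, RHS = 45 → counterexample
(6, 3): LHS = 81, RHS = 45 → counterexample
(5, 0): LHS = 25, RHS = 25 → satisfies claim

That makes 2 counterexamples.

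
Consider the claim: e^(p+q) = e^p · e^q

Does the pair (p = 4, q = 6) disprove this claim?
Substituting p = 4, q = 6:
LHS = e^(4+6) = e^10 ≈ 22026.5
RHS = e^4 · e^6 = e^10 ≈ 22026.5

The sides agree, so this pair does not disprove the claim.

Answer: No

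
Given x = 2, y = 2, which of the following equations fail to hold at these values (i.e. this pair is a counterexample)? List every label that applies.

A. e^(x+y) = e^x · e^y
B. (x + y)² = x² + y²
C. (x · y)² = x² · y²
Evaluating each claim at the given values:
A. LHS = e^4 ≈ 54.6, RHS = e^4 ≈ 54.6 → holds here (LHS = RHS)
B. LHS = 16, RHS = 8 → fails here (LHS ≠ RHS)
C. LHS = 16, RHS = 16 → holds here (LHS = RHS)

Answer: B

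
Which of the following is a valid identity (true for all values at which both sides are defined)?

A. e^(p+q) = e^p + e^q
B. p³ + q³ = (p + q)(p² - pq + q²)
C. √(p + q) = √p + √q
A: fails at (5, 8) — LHS = e^13 ≈ 442413.4, RHS = e^5 + e^8 ≈ 3129.
B: holds — e.g. at (1, 3), both sides equal 28.
C: fails at (2, 5) — LHS = √(7) ≈ 2.646, RHS = √(2) + √(5) ≈ 3.65.

Answer: B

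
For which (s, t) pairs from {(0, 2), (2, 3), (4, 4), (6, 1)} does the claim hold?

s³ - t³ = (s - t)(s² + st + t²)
All pairs

Testing each pair:
(0, 2): LHS = -8, RHS = -8 → holds
(2, 3): LHS = -19, RHS = -19 → holds
(4, 4): LHS = 0, RHS = 0 → holds
(6, 1): LHS = 215, RHS = 215 → holds

Every pair satisfies the claim.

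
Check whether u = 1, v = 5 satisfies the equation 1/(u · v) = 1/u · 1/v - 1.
Fails

Substituting u = 1, v = 5:

LHS = 1/(1 · 5) = 1/5
RHS = 1/1 · 1/5 - 1 = -4/5

LHS ≠ RHS, so the equation does not hold at this point.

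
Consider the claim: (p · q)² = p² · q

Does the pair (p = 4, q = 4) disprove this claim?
Yes

Substituting p = 4, q = 4:
LHS = (4 · 4)² = 256
RHS = 4² · 4 = 64

Since LHS ≠ RHS, this pair disproves the claim.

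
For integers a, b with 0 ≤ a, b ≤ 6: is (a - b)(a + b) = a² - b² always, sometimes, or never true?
Always true

The identity holds for every pair in the range. For instance at (a, b) = (1, 5): both sides equal -24.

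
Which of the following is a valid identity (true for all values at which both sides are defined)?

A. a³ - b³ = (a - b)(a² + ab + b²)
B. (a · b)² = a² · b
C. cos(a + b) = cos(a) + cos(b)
A: holds — e.g. at (2, 5), both sides equal -117.
B: fails at (2, 7) — LHS = 196, RHS = 28.
C: fails at (4, 5) — LHS = cos(9) ≈ -0.9111, RHS = cos(4) + cos(5) ≈ -0.37.

Answer: A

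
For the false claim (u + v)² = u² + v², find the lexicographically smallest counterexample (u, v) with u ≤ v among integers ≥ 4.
Substituting (4, 4) into the claim:
LHS = (4 + 4)² = 64
RHS = 4² + 4² = 32

Since LHS ≠ RHS, this pair disproves the claim, and no lexicographically smaller pair (u ≤ v, integers ≥ 4) does.

For instance (4, 11) is also a counterexample (LHS = 225, RHS = 137), but it's lexicographically larger.

Answer: (u, v) = (4, 4)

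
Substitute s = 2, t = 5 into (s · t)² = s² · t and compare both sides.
LHS = (2 · 5)² = 100
RHS = 2² · 5 = 20

LHS ≠ RHS, so the equation does not hold here.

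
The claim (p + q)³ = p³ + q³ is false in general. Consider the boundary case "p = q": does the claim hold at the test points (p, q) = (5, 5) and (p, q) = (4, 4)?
No, fails at both test points

At (5, 5): LHS = 1000 ≠ RHS = 250
At (4, 4): LHS = 512 ≠ RHS = 128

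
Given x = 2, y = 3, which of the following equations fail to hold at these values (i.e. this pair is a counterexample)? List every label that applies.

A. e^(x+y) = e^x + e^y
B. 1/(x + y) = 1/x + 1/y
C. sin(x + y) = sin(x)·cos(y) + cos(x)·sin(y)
Evaluating each claim at the given values:
A. LHS = e^5 ≈ 148.4, RHS = e^2 + e^3 ≈ 27.47 → fails here (LHS ≠ RHS)
B. LHS = 1/5, RHS = 5/6 → fails here (LHS ≠ RHS)
C. LHS = sin(5) ≈ -0.9589, RHS = sin(2)·cos(3) + sin(3)·cos(2) ≈ -0.9589 → holds here (LHS = RHS)

Answer: A, B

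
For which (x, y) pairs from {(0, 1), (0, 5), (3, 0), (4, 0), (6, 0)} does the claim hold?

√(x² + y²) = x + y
All pairs

Testing each pair:
(0, 1): LHS = 1, RHS = 1 → holds
(0, 5): LHS = 5, RHS = 5 → holds
(3, 0): LHS = 3, RHS = 3 → holds
(4, 0): LHS = 4, RHS = 4 → holds
(6, 0): LHS = 6, RHS = 6 → holds

Every pair satisfies the claim.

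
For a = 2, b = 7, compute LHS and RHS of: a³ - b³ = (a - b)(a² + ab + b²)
LHS = 2³ - 7³ = -335
RHS = (2 - 7)(2² + 2·7 + 7²) = -335

LHS = RHS: the two sides agree.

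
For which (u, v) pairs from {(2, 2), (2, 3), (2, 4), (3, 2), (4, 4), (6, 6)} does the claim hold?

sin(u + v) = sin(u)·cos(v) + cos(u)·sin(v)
Testing each pair:
(2, 2): LHS = sin(4) ≈ -0.7568, RHS = 2·sin(2)·cos(2) ≈ -0.7568 → holds
(2, 3): LHS = sin(5) ≈ -0.9589, RHS = sin(2)·cos(3) + sin(3)·cos(2) ≈ -0.9589 → holds
(2, 4): LHS = sin(6) ≈ -0.2794, RHS = sin(2)·cos(4) + sin(4)·cos(2) ≈ -0.2794 → holds
(3, 2): LHS = sin(5) ≈ -0.9589, RHS = sin(2)·cos(3) + sin(3)·cos(2) ≈ -0.9589 → holds
(4, 4): LHS = sin(8) ≈ 0.9894, RHS = 2·sin(4)·cos(4) ≈ 0.9894 → holds
(6, 6): LHS = sin(12) ≈ -0.5366, RHS = 2·sin(6)·cos(6) ≈ -0.5366 → holds

Every pair satisfies the claim.

Answer: All pairs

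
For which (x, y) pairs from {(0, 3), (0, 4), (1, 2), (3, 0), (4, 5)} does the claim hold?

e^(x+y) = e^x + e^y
Testing each pair:
(0, 3): LHS = e^3 ≈ 20.09, RHS = 1 + e^3 ≈ 21.09 → fails
(0, 4): LHS = e^4 ≈ 54.6, RHS = 1 + e^4 ≈ 55.6 → fails
(1, 2): LHS = e^3 ≈ 20.09, RHS = e + e^2 ≈ 10.11 → fails
(3, 0): LHS = e^3 ≈ 20.09, RHS = 1 + e^3 ≈ 21.09 → fails
(4, 5): LHS = e^9 ≈ 8103, RHS = e^4 + e^5 ≈ 203 → fails

No pair satisfies the claim.

Answer: None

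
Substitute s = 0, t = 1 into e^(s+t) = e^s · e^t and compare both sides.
LHS = e^(0+1) = e ≈ 2.718
RHS = e^0 · e^1 = e ≈ 2.718

LHS = RHS: the two sides agree.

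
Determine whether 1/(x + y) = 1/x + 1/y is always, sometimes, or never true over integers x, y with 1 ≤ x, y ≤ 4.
Never true

The claim fails for every pair in the range. For instance at (x, y) = (1, 3): LHS = 1/4, RHS = 4/3.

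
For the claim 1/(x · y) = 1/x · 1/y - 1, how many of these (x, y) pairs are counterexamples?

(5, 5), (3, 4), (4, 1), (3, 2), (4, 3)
5

Testing each pair:
(5, 5): LHS = 1/25, RHS = -24/25 → counterexample
(3, 4): LHS = 1/12, RHS = -11/12 → counterexample
(4, 1): LHS = 1/4, RHS = -3/4 → counterexample
(3, 2): LHS = 1/6, RHS = -5/6 → counterexample
(4, 3): LHS = 1/12, RHS = -11/12 → counterexample

That makes 5 counterexamples.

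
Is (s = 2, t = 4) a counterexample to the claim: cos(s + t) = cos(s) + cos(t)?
Yes

Substituting s = 2, t = 4:
LHS = cos(2 + 4) = cos(6) ≈ 0.9602
RHS = cos(2) + cos(4) ≈ -1.07

Since LHS ≠ RHS, this pair disproves the claim.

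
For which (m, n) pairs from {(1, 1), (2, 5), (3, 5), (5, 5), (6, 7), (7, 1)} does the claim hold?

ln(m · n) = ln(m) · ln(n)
Testing each pair:
(1, 1): LHS = 0, RHS = 0 → holds
(2, 5): LHS = ln(10) ≈ 2.303, RHS = ln(2)·ln(5) ≈ 1.116 → fails
(3, 5): LHS = ln(15) ≈ 2.708, RHS = ln(3)·ln(5) ≈ 1.768 → fails
(5, 5): LHS = ln(25) ≈ 3.219, RHS = ln(5)² ≈ 2.59 → fails
(6, 7): LHS = ln(42) ≈ 3.738, RHS = ln(6)·ln(7) ≈ 3.487 → fails
(7, 1): LHS = ln(7) ≈ 1.946, RHS = 0 → fails

1 of 6 pairs satisfies the claim.

Answer: (1, 1)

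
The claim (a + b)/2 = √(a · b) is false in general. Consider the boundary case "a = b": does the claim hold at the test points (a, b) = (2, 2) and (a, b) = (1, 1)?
At (2, 2): LHS = 2, RHS = 2 → equal
At (1, 1): LHS = 1, RHS = 1 → equal

So the claim does hold at both of these boundary points, even though it is not an identity.

Answer: Yes, holds at both test points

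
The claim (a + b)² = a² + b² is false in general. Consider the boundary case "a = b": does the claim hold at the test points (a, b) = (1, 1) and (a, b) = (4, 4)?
At (1, 1): LHS = 4 ≠ RHS = 2
At (4, 4): LHS = 64 ≠ RHS = 32

Answer: No, fails at both test points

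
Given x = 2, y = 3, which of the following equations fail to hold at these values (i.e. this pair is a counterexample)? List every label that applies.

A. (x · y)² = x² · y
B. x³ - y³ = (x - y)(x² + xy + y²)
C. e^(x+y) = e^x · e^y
A

Evaluating each claim at the given values:
A. LHS = 36, RHS = 12 → fails here (LHS ≠ RHS)
B. LHS = -19, RHS = -19 → holds here (LHS = RHS)
C. LHS = e^5 ≈ 148.4, RHS = e^5 ≈ 148.4 → holds here (LHS = RHS)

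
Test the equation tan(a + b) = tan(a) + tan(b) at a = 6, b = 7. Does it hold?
Fails

Substituting a = 6, b = 7:

LHS = tan(6 + 7) = tan(13) ≈ 0.463
RHS = tan(6) + tan(7) ≈ 0.5804

LHS ≠ RHS, so the equation does not hold at this point.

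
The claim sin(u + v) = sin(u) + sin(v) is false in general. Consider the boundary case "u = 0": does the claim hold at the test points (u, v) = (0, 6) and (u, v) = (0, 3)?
Yes, holds at both test points

At (0, 6): LHS = sin(6) ≈ -0.2794, RHS = sin(6) ≈ -0.2794 → equal
At (0, 3): LHS = sin(3) ≈ 0.1411, RHS = sin(3) ≈ 0.1411 → equal

So the claim does hold at both of these boundary points, even though it is not an identity.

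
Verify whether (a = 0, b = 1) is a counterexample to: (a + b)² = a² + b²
Substituting a = 0, b = 1:
LHS = (0 + 1)² = 1
RHS = 0² + 1² = 1

The sides agree, so this pair does not disprove the claim.

Answer: No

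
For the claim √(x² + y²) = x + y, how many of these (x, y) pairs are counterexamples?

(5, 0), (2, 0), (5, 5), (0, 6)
Testing each pair:
(5, 0): LHS = 5, RHS = 5 → satisfies claim
(2, 0): LHS = 2, RHS = 2 → satisfies claim
(5, 5): LHS = 5·√(2) ≈ 7.071, RHS = 10 → counterexample
(0, 6): LHS = 6, RHS = 6 → satisfies claim

That makes 1 counterexample.

Answer: 1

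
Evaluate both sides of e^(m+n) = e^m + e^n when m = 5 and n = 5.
LHS = e^(5+5) = e^10 ≈ 22026.5
RHS = e^5 + e^5 = 2·e^5 ≈ 296.8

LHS ≠ RHS (they differ by about 21729.6), so the equation does not hold here.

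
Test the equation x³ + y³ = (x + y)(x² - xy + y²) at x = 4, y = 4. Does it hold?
Substituting x = 4, y = 4:

LHS = 4³ + 4³ = 128
RHS = (4 + 4)(4² - 4·4 + 4²) = 128

LHS = RHS, so the equation holds at this point.

Answer: Holds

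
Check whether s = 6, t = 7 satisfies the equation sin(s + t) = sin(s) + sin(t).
Fails

Substituting s = 6, t = 7:

LHS = sin(6 + 7) = sin(13) ≈ 0.4202
RHS = sin(6) + sin(7) ≈ 0.3776

LHS ≠ RHS, so the equation does not hold at this point.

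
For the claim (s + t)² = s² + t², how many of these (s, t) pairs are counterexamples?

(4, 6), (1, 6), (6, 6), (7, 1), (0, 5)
Testing each pair:
(4, 6): LHS = 100, RHS = 52 → counterexample
(1, 6): LHS = 49, RHS = 37 → counterexample
(6, 6): LHS = 144, RHS = 72 → counterexample
(7, 1): LHS = 64, RHS = 50 → counterexample
(0, 5): LHS = 25, RHS = 25 → satisfies claim

That makes 4 counterexamples.

Answer: 4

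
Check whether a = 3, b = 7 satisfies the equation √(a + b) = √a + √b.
Substituting a = 3, b = 7:

LHS = √(3 + 7) = √(10) ≈ 3.162
RHS = √3 + √7 = √(3) + √(7) ≈ 4.378

LHS ≠ RHS, so the equation does not hold at this point.

Answer: Fails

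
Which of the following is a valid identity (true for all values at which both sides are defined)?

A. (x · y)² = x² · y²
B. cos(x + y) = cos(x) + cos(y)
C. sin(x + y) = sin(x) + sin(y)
A: holds — e.g. at (1, 2), both sides equal 4.
B: fails at (1, 3) — LHS = cos(4) ≈ -0.6536, RHS = cos(3) + cos(1) ≈ -0.4497.
C: fails at (6, 7) — LHS = sin(13) ≈ 0.4202, RHS = sin(6) + sin(7) ≈ 0.3776.

Answer: A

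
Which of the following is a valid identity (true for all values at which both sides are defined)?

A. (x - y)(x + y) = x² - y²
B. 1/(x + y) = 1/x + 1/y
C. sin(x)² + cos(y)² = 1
A: holds — e.g. at (0, 1), both sides equal -1.
B: fails at (1, 3) — LHS = 1/4, RHS = 4/3.
C: fails at (1, 2) — LHS = cos(2)² + sin(1)² ≈ 0.8813, RHS = 1.

Answer: A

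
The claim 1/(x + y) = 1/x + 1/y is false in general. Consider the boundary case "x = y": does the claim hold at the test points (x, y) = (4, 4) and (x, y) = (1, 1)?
No, fails at both test points

At (4, 4): LHS = 1/8 ≠ RHS = 1/2
At (1, 1): LHS = 1/2 ≠ RHS = 2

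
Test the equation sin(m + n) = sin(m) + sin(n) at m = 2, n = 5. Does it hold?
Fails

Substituting m = 2, n = 5:

LHS = sin(2 + 5) = sin(7) ≈ 0.657
RHS = sin(2) + sin(5) ≈ -0.04963

LHS ≠ RHS, so the equation does not hold at this point.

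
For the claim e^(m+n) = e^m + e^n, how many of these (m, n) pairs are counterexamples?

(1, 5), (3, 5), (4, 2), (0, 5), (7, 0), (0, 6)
6

Testing each pair:
(1, 5): LHS = e^6 ≈ 403.4, RHS = e + e^5 ≈ 151.1 → counterexample
(3, 5): LHS = e^8 ≈ 2981, RHS = e^3 + e^5 ≈ 168.5 → counterexample
(4, 2): LHS = e^6 ≈ 403.4, RHS = e^2 + e^4 ≈ 61.99 → counterexample
(0, 5): LHS = e^5 ≈ 148.4, RHS = 1 + e^5 ≈ 149.4 → counterexample
(7, 0): LHS = e^7 ≈ 1097, RHS = 1 + e^7 ≈ 1098 → counterexample
(0, 6): LHS = e^6 ≈ 403.4, RHS = 1 + e^6 ≈ 404.4 → counterexample

That makes 6 counterexamples.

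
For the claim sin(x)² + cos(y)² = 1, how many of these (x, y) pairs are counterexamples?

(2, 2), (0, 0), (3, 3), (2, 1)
1

Testing each pair:
(2, 2): LHS = cos(2)² + sin(2)² = 1, RHS = 1 → satisfies claim
(0, 0): LHS = 1, RHS = 1 → satisfies claim
(3, 3): LHS = sin(3)² + cos(3)² = 1, RHS = 1 → satisfies claim
(2, 1): LHS = cos(1)² + sin(2)² ≈ 1.119, RHS = 1 → counterexample

That makes 1 counterexample.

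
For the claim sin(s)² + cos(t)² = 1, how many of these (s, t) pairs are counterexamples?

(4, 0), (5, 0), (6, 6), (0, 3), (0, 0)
3

Testing each pair:
(4, 0): LHS = sin(4)² + 1 ≈ 1.573, RHS = 1 → counterexample
(5, 0): LHS = sin(5)² + 1 ≈ 1.92, RHS = 1 → counterexample
(6, 6): LHS = sin(6)² + cos(6)² = 1, RHS = 1 → satisfies claim
(0, 3): LHS = cos(3)² ≈ 0.9801, RHS = 1 → counterexample
(0, 0): LHS = 1, RHS = 1 → satisfies claim

That makes 3 counterexamples.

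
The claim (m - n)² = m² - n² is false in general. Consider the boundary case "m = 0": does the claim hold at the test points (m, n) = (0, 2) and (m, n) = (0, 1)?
At (0, 2): LHS = 4 ≠ RHS = -4
At (0, 1): LHS = 1 ≠ RHS = -1

Answer: No, fails at both test points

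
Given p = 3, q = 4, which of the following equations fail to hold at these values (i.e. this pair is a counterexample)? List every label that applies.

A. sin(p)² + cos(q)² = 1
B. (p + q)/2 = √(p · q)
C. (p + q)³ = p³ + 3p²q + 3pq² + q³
A, B

Evaluating each claim at the given values:
A. LHS = sin(3)² + cos(4)² ≈ 0.4472, RHS = 1 → fails here (LHS ≠ RHS)
B. LHS = 7/2, RHS = 2·√(3) ≈ 3.464 → fails here (LHS ≠ RHS)
C. LHS = 343, RHS = 343 → holds here (LHS = RHS)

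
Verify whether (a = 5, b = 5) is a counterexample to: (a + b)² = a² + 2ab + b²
Substituting a = 5, b = 5:
LHS = (5 + 5)² = 100
RHS = 5² + 2·5·5 + 5² = 100

The sides agree, so this pair does not disprove the claim.

Answer: No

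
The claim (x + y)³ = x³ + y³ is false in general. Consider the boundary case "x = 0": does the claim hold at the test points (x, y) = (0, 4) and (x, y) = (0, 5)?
Yes, holds at both test points

At (0, 4): LHS = 64, RHS = 64 → equal
At (0, 5): LHS = 125, RHS = 125 → equal

So the claim does hold at both of these boundary points, even though it is not an identity.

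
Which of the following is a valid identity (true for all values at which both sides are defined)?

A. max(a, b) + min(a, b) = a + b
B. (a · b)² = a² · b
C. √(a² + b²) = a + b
A

A: holds — e.g. at (3, 4), both sides equal 7.
B: fails at (3, 5) — LHS = 225, RHS = 45.
C: fails at (2, 5) — LHS = √(29) ≈ 5.385, RHS = 7.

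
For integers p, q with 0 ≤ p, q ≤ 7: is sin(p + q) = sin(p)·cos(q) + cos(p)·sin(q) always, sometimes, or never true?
Always true

The identity holds for every pair in the range. For instance at (p, q) = (2, 6): both sides equal sin(8) ≈ 0.9894.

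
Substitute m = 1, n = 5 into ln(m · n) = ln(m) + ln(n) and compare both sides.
LHS = ln(1 · 5) = ln(5) ≈ 1.609
RHS = ln(1) + ln(5) = ln(5) ≈ 1.609

LHS = RHS: the two sides agree.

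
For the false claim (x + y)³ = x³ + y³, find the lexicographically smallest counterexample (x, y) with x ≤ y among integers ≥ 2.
Substituting (2, 2) into the claim:
LHS = (2 + 2)³ = 64
RHS = 2³ + 2³ = 16

Since LHS ≠ RHS, this pair disproves the claim, and no lexicographically smaller pair (x ≤ y, integers ≥ 2) does.

For instance (5, 7) is also a counterexample (LHS = 1728, RHS = 468), but it's lexicographically larger.

Answer: (x, y) = (2, 2)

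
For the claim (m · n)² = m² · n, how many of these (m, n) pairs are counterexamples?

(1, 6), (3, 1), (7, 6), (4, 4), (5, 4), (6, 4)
Testing each pair:
(1, 6): LHS = 36, RHS = 6 → counterexample
(3, 1): LHS = 9, RHS = 9 → satisfies claim
(7, 6): LHS = 1764, RHS = 294 → counterexample
(4, 4): LHS = 256, RHS = 64 → counterexample
(5, 4): LHS = 400, RHS = 100 → counterexample
(6, 4): LHS = 576, RHS = 144 → counterexample

That makes 5 counterexamples.

Answer: 5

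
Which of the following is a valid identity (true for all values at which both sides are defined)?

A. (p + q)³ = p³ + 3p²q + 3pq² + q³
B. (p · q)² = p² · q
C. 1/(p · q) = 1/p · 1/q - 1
A: holds — e.g. at (0, 1), both sides equal 1.
B: fails at (1, 2) — LHS = 4, RHS = 2.
C: fails at (1, 4) — LHS = 1/4, RHS = -3/4.

Answer: A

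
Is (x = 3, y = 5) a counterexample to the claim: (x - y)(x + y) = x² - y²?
No

Substituting x = 3, y = 5:
LHS = (3 - 5)(3 + 5) = -16
RHS = 3² - 5² = -16

The sides agree, so this pair does not disprove the claim.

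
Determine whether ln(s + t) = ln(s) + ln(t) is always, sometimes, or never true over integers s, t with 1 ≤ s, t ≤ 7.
Sometimes true

It holds at (s, t) = (2, 2) (both sides equal ln(4) ≈ 1.386), but fails at (s, t) = (7, 4) (LHS = ln(11) ≈ 2.398, RHS = ln(4) + ln(7) ≈ 3.332).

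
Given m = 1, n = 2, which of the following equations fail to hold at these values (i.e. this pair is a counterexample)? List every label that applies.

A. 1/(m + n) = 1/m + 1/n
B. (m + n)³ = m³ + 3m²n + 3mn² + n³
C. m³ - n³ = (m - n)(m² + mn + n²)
Evaluating each claim at the given values:
A. LHS = 1/3, RHS = 3/2 → fails here (LHS ≠ RHS)
B. LHS = 27, RHS = 27 → holds here (LHS = RHS)
C. LHS = -7, RHS = -7 → holds here (LHS = RHS)

Answer: A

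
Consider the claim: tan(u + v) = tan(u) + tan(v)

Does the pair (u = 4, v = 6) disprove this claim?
Yes

Substituting u = 4, v = 6:
LHS = tan(4 + 6) = tan(10) ≈ 0.6484
RHS = tan(4) + tan(6) ≈ 0.8668

Since LHS ≠ RHS, this pair disproves the claim.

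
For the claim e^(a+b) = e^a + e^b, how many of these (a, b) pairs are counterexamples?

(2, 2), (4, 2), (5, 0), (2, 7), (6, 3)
Testing each pair:
(2, 2): LHS = e^4 ≈ 54.6, RHS = 2·e^2 ≈ 14.78 → counterexample
(4, 2): LHS = e^6 ≈ 403.4, RHS = e^2 + e^4 ≈ 61.99 → counterexample
(5, 0): LHS = e^5 ≈ 148.4, RHS = 1 + e^5 ≈ 149.4 → counterexample
(2, 7): LHS = e^9 ≈ 8103, RHS = e^2 + e^7 ≈ 1104 → counterexample
(6, 3): LHS = e^9 ≈ 8103, RHS = e^3 + e^6 ≈ 423.5 → counterexample

That makes 5 counterexamples.

Answer: 5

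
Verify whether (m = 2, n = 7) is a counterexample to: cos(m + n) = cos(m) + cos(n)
Yes

Substituting m = 2, n = 7:
LHS = cos(2 + 7) = cos(9) ≈ -0.9111
RHS = cos(2) + cos(7) ≈ 0.3378

Since LHS ≠ RHS, this pair disproves the claim.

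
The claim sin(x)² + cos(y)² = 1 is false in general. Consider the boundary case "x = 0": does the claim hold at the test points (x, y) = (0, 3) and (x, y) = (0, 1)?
No, fails at both test points

At (0, 3): LHS = cos(3)² ≈ 0.9801 ≠ RHS = 1
At (0, 1): LHS = cos(1)² ≈ 0.2919 ≠ RHS = 1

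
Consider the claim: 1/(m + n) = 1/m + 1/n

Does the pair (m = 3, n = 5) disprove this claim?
Substituting m = 3, n = 5:
LHS = 1/(3 + 5) = 1/8
RHS = 1/3 + 1/5 = 8/15

Since LHS ≠ RHS, this pair disproves the claim.

Answer: Yes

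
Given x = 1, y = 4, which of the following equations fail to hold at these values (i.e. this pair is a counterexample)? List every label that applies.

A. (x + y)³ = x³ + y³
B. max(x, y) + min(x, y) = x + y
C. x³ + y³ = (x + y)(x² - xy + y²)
A

Evaluating each claim at the given values:
A. LHS = 125, RHS = 65 → fails here (LHS ≠ RHS)
B. LHS = 5, RHS = 5 → holds here (LHS = RHS)
C. LHS = 65, RHS = 65 → holds here (LHS = RHS)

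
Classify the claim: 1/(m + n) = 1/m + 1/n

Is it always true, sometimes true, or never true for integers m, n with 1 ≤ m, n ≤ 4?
Never true

The claim fails for every pair in the range. For instance at (m, n) = (1, 4): LHS = 1/5, RHS = 5/4.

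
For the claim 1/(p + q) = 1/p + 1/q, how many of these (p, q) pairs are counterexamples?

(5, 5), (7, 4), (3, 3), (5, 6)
Testing each pair:
(5, 5): LHS = 1/10, RHS = 2/5 → counterexample
(7, 4): LHS = 1/11, RHS = 11/28 → counterexample
(3, 3): LHS = 1/6, RHS = 2/3 → counterexample
(5, 6): LHS = 1/11, RHS = 11/30 → counterexample

That makes 4 counterexamples.

Answer: 4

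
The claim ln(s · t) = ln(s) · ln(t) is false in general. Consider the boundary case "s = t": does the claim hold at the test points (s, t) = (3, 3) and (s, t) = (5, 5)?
At (3, 3): LHS = ln(9) ≈ 2.197 ≠ RHS = ln(3)² ≈ 1.207
At (5, 5): LHS = ln(25) ≈ 3.219 ≠ RHS = ln(5)² ≈ 2.59

Answer: No, fails at both test points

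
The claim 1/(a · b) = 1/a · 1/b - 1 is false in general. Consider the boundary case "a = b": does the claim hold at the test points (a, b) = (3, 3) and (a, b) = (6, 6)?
At (3, 3): LHS = 1/9 ≠ RHS = -8/9
At (6, 6): LHS = 1/36 ≠ RHS = -35/36

Answer: No, fails at both test points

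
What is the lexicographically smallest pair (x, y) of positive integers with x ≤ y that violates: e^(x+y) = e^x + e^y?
Substituting (1, 1) into the claim:
LHS = e^(1+1) = e^2 ≈ 7.389
RHS = e^1 + e^1 = 2·e ≈ 5.437

Since LHS ≠ RHS, this pair disproves the claim, and no lexicographically smaller pair (x ≤ y, positive integers) does.

For instance (1, 5) is also a counterexample (LHS = e^6 ≈ 403.4, RHS = e + e^5 ≈ 151.1), but it's lexicographically larger.

Answer: (x, y) = (1, 1)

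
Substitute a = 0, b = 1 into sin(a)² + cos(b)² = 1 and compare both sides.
LHS = sin(0)² + cos(1)² = cos(1)² ≈ 0.2919
RHS = 1

LHS ≠ RHS (they differ by about 0.7081), so the equation does not hold here.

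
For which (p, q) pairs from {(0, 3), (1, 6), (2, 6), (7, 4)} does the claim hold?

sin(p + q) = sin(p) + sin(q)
(0, 3)

Testing each pair:
(0, 3): LHS = sin(3) ≈ 0.1411, RHS = sin(3) ≈ 0.1411 → holds
(1, 6): LHS = sin(7) ≈ 0.657, RHS = sin(6) + sin(1) ≈ 0.5621 → fails
(2, 6): LHS = sin(8) ≈ 0.9894, RHS = sin(6) + sin(2) ≈ 0.6299 → fails
(7, 4): LHS = sin(11) ≈ -1, RHS = sin(4) + sin(7) ≈ -0.09982 → fails

1 of 4 pairs satisfies the claim.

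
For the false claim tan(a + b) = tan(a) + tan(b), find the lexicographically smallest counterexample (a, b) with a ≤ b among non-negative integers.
(a, b) = (1, 1)

At (0, 1): both sides equal tan(1) ≈ 1.557, so it holds there.

Substituting (1, 1) into the claim:
LHS = tan(1 + 1) = tan(2) ≈ -2.185
RHS = tan(1) + tan(1) = 2·tan(1) ≈ 3.115

Since LHS ≠ RHS, this pair disproves the claim, and no lexicographically smaller pair (a ≤ b, non-negative integers) does.

For instance (4, 6) is also a counterexample (LHS = tan(10) ≈ 0.6484, RHS = tan(6) + tan(4) ≈ 0.8668), but it's lexicographically larger.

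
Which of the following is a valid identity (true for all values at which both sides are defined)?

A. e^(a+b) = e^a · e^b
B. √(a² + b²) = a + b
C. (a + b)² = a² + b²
A

A: holds — e.g. at (4, 4), both sides equal e^8 ≈ 2981.
B: fails at (3, 7) — LHS = √(58) ≈ 7.616, RHS = 10.
C: fails at (1, 2) — LHS = 9, RHS = 5.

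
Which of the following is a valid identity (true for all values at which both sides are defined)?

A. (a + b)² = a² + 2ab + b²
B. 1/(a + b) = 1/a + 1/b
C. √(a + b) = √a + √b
A

A: holds — e.g. at (1, 1), both sides equal 4.
B: fails at (1, 2) — LHS = 1/3, RHS = 3/2.
C: fails at (1, 2) — LHS = √(3) ≈ 1.732, RHS = 1 + √(2) ≈ 2.414.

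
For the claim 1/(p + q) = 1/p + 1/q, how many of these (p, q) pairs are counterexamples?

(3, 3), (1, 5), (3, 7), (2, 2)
Testing each pair:
(3, 3): LHS = 1/6, RHS = 2/3 → counterexample
(1, 5): LHS = 1/6, RHS = 6/5 → counterexample
(3, 7): LHS = 1/10, RHS = 10/21 → counterexample
(2, 2): LHS = 1/4, RHS = 1 → counterexample

That makes 4 counterexamples.

Answer: 4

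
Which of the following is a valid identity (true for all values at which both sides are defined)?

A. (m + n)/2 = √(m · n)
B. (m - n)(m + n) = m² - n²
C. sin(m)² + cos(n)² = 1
B

A: fails at (1, 4) — LHS = 5/2, RHS = 2.
B: holds — e.g. at (3, 4), both sides equal -7.
C: fails at (3, 5) — LHS = sin(3)² + cos(5)² ≈ 0.1004, RHS = 1.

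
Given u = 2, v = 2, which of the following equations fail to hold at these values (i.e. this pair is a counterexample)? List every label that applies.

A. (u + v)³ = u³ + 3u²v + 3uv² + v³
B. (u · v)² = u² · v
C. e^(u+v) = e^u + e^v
B, C

Evaluating each claim at the given values:
A. LHS = 64, RHS = 64 → holds here (LHS = RHS)
B. LHS = 16, RHS = 8 → fails here (LHS ≠ RHS)
C. LHS = e^4 ≈ 54.6, RHS = 2·e^2 ≈ 14.78 → fails here (LHS ≠ RHS)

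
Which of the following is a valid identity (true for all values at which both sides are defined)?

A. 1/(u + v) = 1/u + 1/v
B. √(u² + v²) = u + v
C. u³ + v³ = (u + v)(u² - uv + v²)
A: fails at (2, 4) — LHS = 1/6, RHS = 3/4.
B: fails at (2, 4) — LHS = 2·√(5) ≈ 4.472, RHS = 6.
C: holds — e.g. at (2, 2), both sides equal 16.

Answer: C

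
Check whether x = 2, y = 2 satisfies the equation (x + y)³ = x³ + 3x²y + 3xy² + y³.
Holds

Substituting x = 2, y = 2:

LHS = (2 + 2)³ = 64
RHS = 2³ + 3·2²·2 + 3·2·2² + 2³ = 64

LHS = RHS, so the equation holds at this point.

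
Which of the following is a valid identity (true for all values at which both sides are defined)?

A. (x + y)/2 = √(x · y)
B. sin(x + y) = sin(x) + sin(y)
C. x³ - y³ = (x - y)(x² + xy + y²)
A: fails at (4, 6) — LHS = 5, RHS = 2·√(6) ≈ 4.899.
B: fails at (2, 7) — LHS = sin(9) ≈ 0.4121, RHS = sin(7) + sin(2) ≈ 1.566.
C: holds — e.g. at (3, 3), both sides equal 0.

Answer: C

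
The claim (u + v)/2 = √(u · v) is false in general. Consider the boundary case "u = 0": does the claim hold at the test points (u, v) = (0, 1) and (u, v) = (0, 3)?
No, fails at both test points

At (0, 1): LHS = 1/2 ≠ RHS = 0
At (0, 3): LHS = 3/2 ≠ RHS = 0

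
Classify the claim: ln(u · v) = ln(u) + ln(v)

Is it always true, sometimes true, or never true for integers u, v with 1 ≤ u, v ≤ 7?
Always true

The identity holds for every pair in the range. For instance at (u, v) = (3, 4): both sides equal ln(12) ≈ 2.485.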